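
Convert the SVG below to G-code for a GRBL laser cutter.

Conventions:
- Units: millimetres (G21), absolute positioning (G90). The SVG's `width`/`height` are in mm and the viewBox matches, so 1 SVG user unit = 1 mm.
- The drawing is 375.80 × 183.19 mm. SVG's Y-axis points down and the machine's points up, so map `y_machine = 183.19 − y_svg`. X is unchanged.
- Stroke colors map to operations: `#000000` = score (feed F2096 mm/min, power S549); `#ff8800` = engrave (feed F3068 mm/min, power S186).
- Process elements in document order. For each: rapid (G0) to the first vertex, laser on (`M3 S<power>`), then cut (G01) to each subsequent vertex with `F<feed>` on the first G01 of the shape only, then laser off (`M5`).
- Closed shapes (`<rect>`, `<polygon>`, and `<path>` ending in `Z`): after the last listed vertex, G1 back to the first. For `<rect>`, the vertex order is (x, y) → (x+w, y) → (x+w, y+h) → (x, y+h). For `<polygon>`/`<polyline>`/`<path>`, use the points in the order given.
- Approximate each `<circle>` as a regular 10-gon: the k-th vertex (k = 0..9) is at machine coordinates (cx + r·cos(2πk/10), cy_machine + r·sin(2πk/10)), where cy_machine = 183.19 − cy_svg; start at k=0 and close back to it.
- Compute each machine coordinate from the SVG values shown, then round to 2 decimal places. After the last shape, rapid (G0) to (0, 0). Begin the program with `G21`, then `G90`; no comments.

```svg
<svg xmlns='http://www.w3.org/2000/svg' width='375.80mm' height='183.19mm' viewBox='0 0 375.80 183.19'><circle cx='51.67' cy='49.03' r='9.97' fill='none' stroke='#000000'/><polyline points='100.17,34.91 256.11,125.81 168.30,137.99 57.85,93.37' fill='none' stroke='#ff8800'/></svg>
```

viewBox `0 0 375.80 183.19` with mm width/height → 1 unit = 1 mm. Flip: y_m = 183.19 − y_svg.

**Shape 1** — `<circle>` circle, stroke `#000000` → score (S549, F2096). Machine vertices: (61.64,134.16) → (59.74,140.02) → (54.75,143.64) → (48.59,143.64) → (43.60,140.02) → (41.70,134.16) → (43.60,128.30) → (48.59,124.68) → (54.75,124.68) → (59.74,128.30) → (61.64,134.16). Closed: final G1 returns to the first vertex.

**Shape 2** — `<polyline>` open polyline, stroke `#ff8800` → engrave (S186, F3068). Machine vertices: (100.17,148.28) → (256.11,57.38) → (168.30,45.20) → (57.85,89.82). Open path.

G21
G90
G0 X61.64 Y134.16
M3 S549
G01 X59.74 Y140.02 F2096
G01 X54.75 Y143.64
G01 X48.59 Y143.64
G01 X43.60 Y140.02
G01 X41.70 Y134.16
G01 X43.60 Y128.30
G01 X48.59 Y124.68
G01 X54.75 Y124.68
G01 X59.74 Y128.30
G01 X61.64 Y134.16
M5
G0 X100.17 Y148.28
M3 S186
G01 X256.11 Y57.38 F3068
G01 X168.30 Y45.20
G01 X57.85 Y89.82
M5
G0 X0.00 Y0.00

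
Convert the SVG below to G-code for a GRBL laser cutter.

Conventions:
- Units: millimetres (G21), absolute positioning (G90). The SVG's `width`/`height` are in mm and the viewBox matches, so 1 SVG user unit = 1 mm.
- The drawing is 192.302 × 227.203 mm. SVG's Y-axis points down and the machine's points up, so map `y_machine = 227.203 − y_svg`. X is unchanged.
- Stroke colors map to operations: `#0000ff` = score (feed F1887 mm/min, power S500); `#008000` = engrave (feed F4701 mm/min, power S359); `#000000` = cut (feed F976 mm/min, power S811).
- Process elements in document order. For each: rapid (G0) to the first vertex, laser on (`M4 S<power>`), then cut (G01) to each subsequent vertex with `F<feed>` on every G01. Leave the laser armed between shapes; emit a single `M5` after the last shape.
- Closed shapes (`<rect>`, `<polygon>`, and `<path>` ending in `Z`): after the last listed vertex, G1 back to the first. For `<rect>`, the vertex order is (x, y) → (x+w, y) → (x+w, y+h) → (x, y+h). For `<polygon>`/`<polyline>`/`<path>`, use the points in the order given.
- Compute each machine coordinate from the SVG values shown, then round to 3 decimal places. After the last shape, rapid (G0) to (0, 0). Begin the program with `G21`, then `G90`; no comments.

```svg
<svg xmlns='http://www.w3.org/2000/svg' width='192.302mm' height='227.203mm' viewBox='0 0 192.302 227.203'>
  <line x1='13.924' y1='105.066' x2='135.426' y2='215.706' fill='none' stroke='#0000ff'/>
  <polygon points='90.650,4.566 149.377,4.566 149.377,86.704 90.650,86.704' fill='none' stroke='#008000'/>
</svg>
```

Since the viewBox matches the mm dimensions, user units are millimetres directly. The only transform is the Y-flip y_m = 227.203 − y_svg.

Shape 1 is a line segment drawn with `<line>`. Its stroke #0000ff means score at S500, F1887. After flipping Y the toolpath is (13.924,122.137) → (135.426,11.497).

Shape 2 is a rectangle drawn with `<polygon>`. Its stroke #008000 means engrave at S359, F4701. After flipping Y the toolpath is (90.650,222.637) → (149.377,222.637) → (149.377,140.499) → (90.650,140.499) → (90.650,222.637), returning to the start.

G21
G90
G0 X13.924 Y122.137
M4 S500
G01 X135.426 Y11.497 F1887
G0 X90.650 Y222.637
M4 S359
G01 X149.377 Y222.637 F4701
G01 X149.377 Y140.499 F4701
G01 X90.650 Y140.499 F4701
G01 X90.650 Y222.637 F4701
M5
G0 X0.000 Y0.000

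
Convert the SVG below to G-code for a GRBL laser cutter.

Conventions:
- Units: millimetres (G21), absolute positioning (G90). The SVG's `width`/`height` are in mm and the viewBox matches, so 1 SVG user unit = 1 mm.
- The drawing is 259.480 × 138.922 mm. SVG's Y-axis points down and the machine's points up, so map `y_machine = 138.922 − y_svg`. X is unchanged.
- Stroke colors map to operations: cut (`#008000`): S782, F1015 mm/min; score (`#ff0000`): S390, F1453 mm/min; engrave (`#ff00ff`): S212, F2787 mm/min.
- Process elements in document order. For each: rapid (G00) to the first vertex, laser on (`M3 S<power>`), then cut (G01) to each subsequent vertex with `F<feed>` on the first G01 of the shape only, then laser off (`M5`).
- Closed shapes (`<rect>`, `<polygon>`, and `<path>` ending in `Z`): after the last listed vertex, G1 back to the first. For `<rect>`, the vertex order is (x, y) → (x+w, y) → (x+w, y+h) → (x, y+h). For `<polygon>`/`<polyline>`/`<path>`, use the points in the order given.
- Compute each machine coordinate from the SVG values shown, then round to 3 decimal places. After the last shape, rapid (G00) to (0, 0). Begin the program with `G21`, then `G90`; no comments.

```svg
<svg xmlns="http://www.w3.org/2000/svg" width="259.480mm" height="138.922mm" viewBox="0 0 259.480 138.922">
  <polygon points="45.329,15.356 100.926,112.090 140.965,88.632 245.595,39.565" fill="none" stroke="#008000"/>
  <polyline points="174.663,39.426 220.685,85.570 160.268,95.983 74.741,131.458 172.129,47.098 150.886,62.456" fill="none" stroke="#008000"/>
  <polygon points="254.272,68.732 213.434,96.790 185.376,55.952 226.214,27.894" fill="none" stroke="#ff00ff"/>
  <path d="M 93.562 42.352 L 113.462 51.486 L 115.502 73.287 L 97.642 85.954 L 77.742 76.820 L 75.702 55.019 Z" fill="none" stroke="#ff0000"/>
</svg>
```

G21
G90
G00 X45.329 Y123.566
M3 S782
G01 X100.926 Y26.832 F1015
G01 X140.965 Y50.290
G01 X245.595 Y99.357
G01 X45.329 Y123.566
M5
G00 X174.663 Y99.496
M3 S782
G01 X220.685 Y53.352 F1015
G01 X160.268 Y42.939
G01 X74.741 Y7.464
G01 X172.129 Y91.824
G01 X150.886 Y76.466
M5
G00 X254.272 Y70.190
M3 S212
G01 X213.434 Y42.132 F2787
G01 X185.376 Y82.970
G01 X226.214 Y111.028
G01 X254.272 Y70.190
M5
G00 X93.562 Y96.570
M3 S390
G01 X113.462 Y87.436 F1453
G01 X115.502 Y65.635
G01 X97.642 Y52.968
G01 X77.742 Y62.102
G01 X75.702 Y83.903
G01 X93.562 Y96.570
M5
G00 X0.000 Y0.000

Since the viewBox matches the mm dimensions, user units are millimetres directly. The only transform is the Y-flip y_m = 138.922 − y_svg.

Shape 1 is a closed polygon drawn with `<polygon>`. Its stroke #008000 means cut at S782, F1015. After flipping Y the toolpath is (45.329,123.566) → (100.926,26.832) → (140.965,50.290) → (245.595,99.357) → (45.329,123.566), returning to the start.

Shape 2 is a open polyline drawn with `<polyline>`. Its stroke #008000 means cut at S782, F1015. After flipping Y the toolpath is (174.663,99.496) → (220.685,53.352) → (160.268,42.939) → (74.741,7.464) → (172.129,91.824) → (150.886,76.466).

Shape 3 is a regular polygon drawn with `<polygon>`. Its stroke #ff00ff means engrave at S212, F2787. After flipping Y the toolpath is (254.272,70.190) → (213.434,42.132) → (185.376,82.970) → (226.214,111.028) → (254.272,70.190), returning to the start.

Shape 4 is a regular polygon drawn with `<path>`. Its stroke #ff0000 means score at S390, F1453. After flipping Y the toolpath is (93.562,96.570) → (113.462,87.436) → (115.502,65.635) → (97.642,52.968) → (77.742,62.102) → (75.702,83.903) → (93.562,96.570), returning to the start.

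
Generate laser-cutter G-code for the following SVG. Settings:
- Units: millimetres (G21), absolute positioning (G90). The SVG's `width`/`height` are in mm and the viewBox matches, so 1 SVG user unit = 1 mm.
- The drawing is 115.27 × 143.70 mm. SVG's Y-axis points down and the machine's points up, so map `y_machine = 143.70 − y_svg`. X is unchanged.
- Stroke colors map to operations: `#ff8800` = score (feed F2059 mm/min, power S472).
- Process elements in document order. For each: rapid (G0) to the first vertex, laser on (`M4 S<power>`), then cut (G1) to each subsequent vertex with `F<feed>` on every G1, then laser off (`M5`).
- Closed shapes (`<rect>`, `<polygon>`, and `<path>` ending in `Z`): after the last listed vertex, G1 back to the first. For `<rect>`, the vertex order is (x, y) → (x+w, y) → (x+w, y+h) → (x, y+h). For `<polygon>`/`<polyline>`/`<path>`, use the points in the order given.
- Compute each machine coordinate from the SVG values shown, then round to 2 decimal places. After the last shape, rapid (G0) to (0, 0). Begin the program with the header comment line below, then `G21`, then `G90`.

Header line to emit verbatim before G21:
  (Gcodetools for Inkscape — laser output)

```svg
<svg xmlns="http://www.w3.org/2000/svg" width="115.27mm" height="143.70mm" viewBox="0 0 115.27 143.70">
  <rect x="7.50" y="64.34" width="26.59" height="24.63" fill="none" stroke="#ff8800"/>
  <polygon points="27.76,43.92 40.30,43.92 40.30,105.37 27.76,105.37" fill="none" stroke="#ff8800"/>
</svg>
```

(Gcodetools for Inkscape — laser output)
G21
G90
G0 X7.50 Y79.36
M4 S472
G1 X34.09 Y79.36 F2059
G1 X34.09 Y54.73 F2059
G1 X7.50 Y54.73 F2059
G1 X7.50 Y79.36 F2059
M5
G0 X27.76 Y99.78
M4 S472
G1 X40.30 Y99.78 F2059
G1 X40.30 Y38.33 F2059
G1 X27.76 Y38.33 F2059
G1 X27.76 Y99.78 F2059
M5
G0 X0.00 Y0.00

Since the viewBox matches the mm dimensions, user units are millimetres directly. The only transform is the Y-flip y_m = 143.70 − y_svg.

Shape 1 is a rectangle drawn with `<rect>`. Its stroke #ff8800 means score at S472, F2059. After flipping Y the toolpath is (7.50,79.36) → (34.09,79.36) → (34.09,54.73) → (7.50,54.73) → (7.50,79.36), returning to the start.

Shape 2 is a rectangle drawn with `<polygon>`. Its stroke #ff8800 means score at S472, F2059. After flipping Y the toolpath is (27.76,99.78) → (40.30,99.78) → (40.30,38.33) → (27.76,38.33) → (27.76,99.78), returning to the start.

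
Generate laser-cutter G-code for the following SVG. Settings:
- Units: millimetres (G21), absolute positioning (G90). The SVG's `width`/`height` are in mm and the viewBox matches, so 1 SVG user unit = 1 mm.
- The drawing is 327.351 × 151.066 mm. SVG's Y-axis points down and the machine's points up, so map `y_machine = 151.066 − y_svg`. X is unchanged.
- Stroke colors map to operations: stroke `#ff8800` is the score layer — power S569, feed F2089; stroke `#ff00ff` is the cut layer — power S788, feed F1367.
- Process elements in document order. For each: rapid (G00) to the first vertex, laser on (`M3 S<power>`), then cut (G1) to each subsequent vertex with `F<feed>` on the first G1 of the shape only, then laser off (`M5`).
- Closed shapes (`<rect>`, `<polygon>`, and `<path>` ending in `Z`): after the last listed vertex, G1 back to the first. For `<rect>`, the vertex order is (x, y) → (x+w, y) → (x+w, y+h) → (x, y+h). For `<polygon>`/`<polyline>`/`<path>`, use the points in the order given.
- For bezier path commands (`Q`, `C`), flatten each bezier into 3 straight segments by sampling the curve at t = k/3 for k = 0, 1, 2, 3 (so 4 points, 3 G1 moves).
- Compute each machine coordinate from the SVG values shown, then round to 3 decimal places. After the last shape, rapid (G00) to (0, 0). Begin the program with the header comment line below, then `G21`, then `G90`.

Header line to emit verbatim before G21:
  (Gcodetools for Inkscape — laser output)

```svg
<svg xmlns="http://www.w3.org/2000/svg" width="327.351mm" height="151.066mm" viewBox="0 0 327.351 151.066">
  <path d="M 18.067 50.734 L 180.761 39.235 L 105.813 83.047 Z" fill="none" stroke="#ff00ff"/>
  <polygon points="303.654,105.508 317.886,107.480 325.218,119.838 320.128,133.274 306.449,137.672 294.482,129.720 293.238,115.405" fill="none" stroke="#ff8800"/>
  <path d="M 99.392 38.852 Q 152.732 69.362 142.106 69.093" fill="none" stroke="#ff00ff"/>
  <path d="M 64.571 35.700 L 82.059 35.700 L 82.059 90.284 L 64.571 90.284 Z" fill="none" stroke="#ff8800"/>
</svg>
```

viewBox `0 0 327.351 151.066` with mm width/height → 1 unit = 1 mm. Flip: y_m = 151.066 − y_svg.

**Shape 1** — `<path>` closed polygon, stroke `#ff00ff` → cut (S788, F1367). Machine vertices: (18.067,100.332) → (180.761,111.831) → (105.813,68.019) → (18.067,100.332). Closed: final G1 returns to the first vertex.

**Shape 2** — `<polygon>` regular polygon, stroke `#ff8800` → score (S569, F2089). Machine vertices: (303.654,45.558) → (317.886,43.586) → (325.218,31.228) → (320.128,17.792) → (306.449,13.394) → (294.482,21.346) → (293.238,35.661) → (303.654,45.558). Closed: final G1 returns to the first vertex.

**Shape 3** — `<path>` quadratic bezier, stroke `#ff00ff` → cut (S788, F1367). Control points (SVG): P0=(99.392,38.852), P1=(152.732,69.362), P2=(142.106,69.093); sampled at t=k/3. Machine vertices: (99.392,112.214) → (127.845,95.294) → (142.083,85.214) → (142.106,81.973). Open path.

**Shape 4** — `<path>` rectangle, stroke `#ff8800` → score (S569, F2089). Machine vertices: (64.571,115.366) → (82.059,115.366) → (82.059,60.782) → (64.571,60.782) → (64.571,115.366). Closed: final G1 returns to the first vertex.

(Gcodetools for Inkscape — laser output)
G21
G90
G00 X18.067 Y100.332
M3 S788
G1 X180.761 Y111.831 F1367
G1 X105.813 Y68.019
G1 X18.067 Y100.332
M5
G00 X303.654 Y45.558
M3 S569
G1 X317.886 Y43.586 F2089
G1 X325.218 Y31.228
G1 X320.128 Y17.792
G1 X306.449 Y13.394
G1 X294.482 Y21.346
G1 X293.238 Y35.661
G1 X303.654 Y45.558
M5
G00 X99.392 Y112.214
M3 S788
G1 X127.845 Y95.294 F1367
G1 X142.083 Y85.214
G1 X142.106 Y81.973
M5
G00 X64.571 Y115.366
M3 S569
G1 X82.059 Y115.366 F2089
G1 X82.059 Y60.782
G1 X64.571 Y60.782
G1 X64.571 Y115.366
M5
G00 X0.000 Y0.000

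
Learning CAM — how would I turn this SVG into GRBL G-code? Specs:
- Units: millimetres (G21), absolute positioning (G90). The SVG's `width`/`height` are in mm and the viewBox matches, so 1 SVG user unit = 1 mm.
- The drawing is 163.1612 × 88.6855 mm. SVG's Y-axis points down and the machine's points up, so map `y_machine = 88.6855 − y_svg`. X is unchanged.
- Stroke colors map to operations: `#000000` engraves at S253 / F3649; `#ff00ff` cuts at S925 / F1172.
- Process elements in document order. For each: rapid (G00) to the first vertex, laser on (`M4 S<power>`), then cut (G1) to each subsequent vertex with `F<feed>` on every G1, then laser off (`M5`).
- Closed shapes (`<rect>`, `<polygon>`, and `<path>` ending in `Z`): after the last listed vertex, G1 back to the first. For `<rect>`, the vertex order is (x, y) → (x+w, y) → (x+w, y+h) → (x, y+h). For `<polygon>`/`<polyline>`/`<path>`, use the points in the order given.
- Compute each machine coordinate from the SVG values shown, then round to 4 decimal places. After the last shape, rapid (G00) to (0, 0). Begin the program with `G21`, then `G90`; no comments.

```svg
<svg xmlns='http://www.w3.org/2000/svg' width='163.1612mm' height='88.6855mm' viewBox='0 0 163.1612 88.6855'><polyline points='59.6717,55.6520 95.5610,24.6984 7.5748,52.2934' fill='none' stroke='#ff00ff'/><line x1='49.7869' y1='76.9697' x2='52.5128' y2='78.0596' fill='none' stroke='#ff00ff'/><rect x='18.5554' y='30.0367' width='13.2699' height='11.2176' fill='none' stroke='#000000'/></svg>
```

1 u = 1 mm; y_m = 88.6855 − y.

[1] `<polyline>` open polyline, #ff00ff→cut S925 F1172: (59.6717,33.0335) → (95.5610,63.9871) → (7.5748,36.3921)

[2] `<line>` line segment, #ff00ff→cut S925 F1172: (49.7869,11.7158) → (52.5128,10.6259)

[3] `<rect>` rectangle, #000000→engrave S253 F3649: (18.5554,58.6488) → (31.8253,58.6488) → (31.8253,47.4312) → (18.5554,47.4312) → (18.5554,58.6488) (closed)

G21
G90
G00 X59.6717 Y33.0335
M4 S925
G1 X95.5610 Y63.9871 F1172
G1 X7.5748 Y36.3921 F1172
M5
G00 X49.7869 Y11.7158
M4 S925
G1 X52.5128 Y10.6259 F1172
M5
G00 X18.5554 Y58.6488
M4 S253
G1 X31.8253 Y58.6488 F3649
G1 X31.8253 Y47.4312 F3649
G1 X18.5554 Y47.4312 F3649
G1 X18.5554 Y58.6488 F3649
M5
G00 X0.0000 Y0.0000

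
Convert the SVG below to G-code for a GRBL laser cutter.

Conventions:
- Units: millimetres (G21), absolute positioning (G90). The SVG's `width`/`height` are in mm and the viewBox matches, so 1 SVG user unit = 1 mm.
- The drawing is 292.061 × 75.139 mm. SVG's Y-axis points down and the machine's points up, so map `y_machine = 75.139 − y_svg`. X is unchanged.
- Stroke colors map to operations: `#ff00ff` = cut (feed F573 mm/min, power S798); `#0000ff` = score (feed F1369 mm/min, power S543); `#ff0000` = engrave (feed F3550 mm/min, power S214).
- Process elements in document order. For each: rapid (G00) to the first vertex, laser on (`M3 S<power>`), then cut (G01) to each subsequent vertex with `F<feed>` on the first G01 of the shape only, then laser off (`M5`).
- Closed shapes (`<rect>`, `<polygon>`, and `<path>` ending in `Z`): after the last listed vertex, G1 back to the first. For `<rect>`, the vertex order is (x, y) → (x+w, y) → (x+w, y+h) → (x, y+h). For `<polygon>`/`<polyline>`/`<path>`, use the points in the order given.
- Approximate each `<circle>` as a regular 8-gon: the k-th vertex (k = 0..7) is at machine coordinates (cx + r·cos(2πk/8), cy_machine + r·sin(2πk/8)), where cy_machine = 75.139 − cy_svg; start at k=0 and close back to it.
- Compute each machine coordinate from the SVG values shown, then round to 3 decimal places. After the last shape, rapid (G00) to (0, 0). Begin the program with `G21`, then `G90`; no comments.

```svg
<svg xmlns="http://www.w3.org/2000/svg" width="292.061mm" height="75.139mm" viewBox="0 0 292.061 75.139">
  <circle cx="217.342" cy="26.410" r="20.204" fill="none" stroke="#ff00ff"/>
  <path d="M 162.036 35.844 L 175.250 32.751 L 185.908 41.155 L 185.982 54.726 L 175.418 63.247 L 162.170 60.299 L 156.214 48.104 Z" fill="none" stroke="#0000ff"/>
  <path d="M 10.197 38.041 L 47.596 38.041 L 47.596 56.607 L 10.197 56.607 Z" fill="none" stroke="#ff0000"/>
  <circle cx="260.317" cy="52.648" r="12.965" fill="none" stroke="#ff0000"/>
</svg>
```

G21
G90
G00 X237.546 Y48.729
M3 S798
G01 X231.628 Y63.015 F573
G01 X217.342 Y68.933
G01 X203.056 Y63.015
G01 X197.138 Y48.729
G01 X203.056 Y34.443
G01 X217.342 Y28.525
G01 X231.628 Y34.443
G01 X237.546 Y48.729
M5
G00 X162.036 Y39.295
M3 S543
G01 X175.250 Y42.388 F1369
G01 X185.908 Y33.984
G01 X185.982 Y20.413
G01 X175.418 Y11.892
G01 X162.170 Y14.840
G01 X156.214 Y27.035
G01 X162.036 Y39.295
M5
G00 X10.197 Y37.098
M3 S214
G01 X47.596 Y37.098 F3550
G01 X47.596 Y18.532
G01 X10.197 Y18.532
G01 X10.197 Y37.098
M5
G00 X273.282 Y22.491
M3 S214
G01 X269.485 Y31.659 F3550
G01 X260.317 Y35.456
G01 X251.149 Y31.659
G01 X247.352 Y22.491
G01 X251.149 Y13.323
G01 X260.317 Y9.526
G01 X269.485 Y13.323
G01 X273.282 Y22.491
M5
G00 X0.000 Y0.000

Since the viewBox matches the mm dimensions, user units are millimetres directly. The only transform is the Y-flip y_m = 75.139 − y_svg.

Shape 1 is a circle drawn with `<circle>`. Its stroke #ff00ff means cut at S798, F573. After flipping Y the toolpath is (237.546,48.729) → (231.628,63.015) → (217.342,68.933) → (203.056,63.015) → (197.138,48.729) → (203.056,34.443) → (217.342,28.525) → (231.628,34.443) → (237.546,48.729), returning to the start.

Shape 2 is a regular polygon drawn with `<path>`. Its stroke #0000ff means score at S543, F1369. After flipping Y the toolpath is (162.036,39.295) → (175.250,42.388) → (185.908,33.984) → (185.982,20.413) → (175.418,11.892) → (162.170,14.840) → (156.214,27.035) → (162.036,39.295), returning to the start.

Shape 3 is a rectangle drawn with `<path>`. Its stroke #ff0000 means engrave at S214, F3550. After flipping Y the toolpath is (10.197,37.098) → (47.596,37.098) → (47.596,18.532) → (10.197,18.532) → (10.197,37.098), returning to the start.

Shape 4 is a circle drawn with `<circle>`. Its stroke #ff0000 means engrave at S214, F3550. After flipping Y the toolpath is (273.282,22.491) → (269.485,31.659) → (260.317,35.456) → (251.149,31.659) → (247.352,22.491) → (251.149,13.323) → (260.317,9.526) → (269.485,13.323) → (273.282,22.491), returning to the start.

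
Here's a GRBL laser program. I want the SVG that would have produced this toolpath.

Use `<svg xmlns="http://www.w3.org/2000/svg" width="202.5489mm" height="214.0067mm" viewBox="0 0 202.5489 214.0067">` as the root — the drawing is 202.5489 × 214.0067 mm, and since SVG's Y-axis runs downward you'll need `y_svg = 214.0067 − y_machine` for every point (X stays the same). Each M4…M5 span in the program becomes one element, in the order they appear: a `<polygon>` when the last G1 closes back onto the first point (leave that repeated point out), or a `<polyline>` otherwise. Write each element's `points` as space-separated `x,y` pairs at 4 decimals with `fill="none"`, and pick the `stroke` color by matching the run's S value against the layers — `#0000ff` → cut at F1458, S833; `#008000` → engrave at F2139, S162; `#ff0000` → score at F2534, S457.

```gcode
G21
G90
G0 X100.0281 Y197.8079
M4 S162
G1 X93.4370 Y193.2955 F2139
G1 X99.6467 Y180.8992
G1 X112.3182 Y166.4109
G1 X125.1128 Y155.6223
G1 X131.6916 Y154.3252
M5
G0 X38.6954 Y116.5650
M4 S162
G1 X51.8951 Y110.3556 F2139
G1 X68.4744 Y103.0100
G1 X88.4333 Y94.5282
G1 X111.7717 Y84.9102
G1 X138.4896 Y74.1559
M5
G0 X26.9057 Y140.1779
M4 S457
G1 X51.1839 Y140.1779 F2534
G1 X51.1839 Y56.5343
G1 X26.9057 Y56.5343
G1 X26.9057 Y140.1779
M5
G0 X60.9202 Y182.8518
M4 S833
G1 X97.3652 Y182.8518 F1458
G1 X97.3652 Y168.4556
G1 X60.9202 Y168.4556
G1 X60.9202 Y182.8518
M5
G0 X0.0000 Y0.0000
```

Each laser-on run becomes one SVG element. Flip Y back into SVG space with y_svg = 214.0067 − y_machine.

Run 1: S162 ⇒ engrave layer `#008000`. The run is open, so emit a `<polyline>` with points (Y-flipped): 100.0281,16.1988 93.4370,20.7112 99.6467,33.1075 112.3182,47.5958 125.1128,58.3844 131.6916,59.6815.

Run 2: the run's S162 means `#008000` (engrave). The run is open, so emit a `<polyline>` with points (Y-flipped): 38.6954,97.4417 51.8951,103.6511 68.4744,110.9967 88.4333,119.4785 111.7717,129.0965 138.4896,139.8508.

Run 3: the run's S457 means `#ff0000` (score). The run returns to its start, so emit a `<polygon>` with points (Y-flipped): 26.9057,73.8288 51.1839,73.8288 51.1839,157.4724 26.9057,157.4724.

Run 4: power S833 maps to stroke `#0000ff` (cut). The run returns to its start, so emit a `<polygon>` with points (Y-flipped): 60.9202,31.1549 97.3652,31.1549 97.3652,45.5511 60.9202,45.5511.

<svg xmlns="http://www.w3.org/2000/svg" width="202.5489mm" height="214.0067mm" viewBox="0 0 202.5489 214.0067">
  <polyline points="100.0281,16.1988 93.4370,20.7112 99.6467,33.1075 112.3182,47.5958 125.1128,58.3844 131.6916,59.6815" fill="none" stroke="#008000"/>
  <polyline points="38.6954,97.4417 51.8951,103.6511 68.4744,110.9967 88.4333,119.4785 111.7717,129.0965 138.4896,139.8508" fill="none" stroke="#008000"/>
  <polygon points="26.9057,73.8288 51.1839,73.8288 51.1839,157.4724 26.9057,157.4724" fill="none" stroke="#ff0000"/>
  <polygon points="60.9202,31.1549 97.3652,31.1549 97.3652,45.5511 60.9202,45.5511" fill="none" stroke="#0000ff"/>
</svg>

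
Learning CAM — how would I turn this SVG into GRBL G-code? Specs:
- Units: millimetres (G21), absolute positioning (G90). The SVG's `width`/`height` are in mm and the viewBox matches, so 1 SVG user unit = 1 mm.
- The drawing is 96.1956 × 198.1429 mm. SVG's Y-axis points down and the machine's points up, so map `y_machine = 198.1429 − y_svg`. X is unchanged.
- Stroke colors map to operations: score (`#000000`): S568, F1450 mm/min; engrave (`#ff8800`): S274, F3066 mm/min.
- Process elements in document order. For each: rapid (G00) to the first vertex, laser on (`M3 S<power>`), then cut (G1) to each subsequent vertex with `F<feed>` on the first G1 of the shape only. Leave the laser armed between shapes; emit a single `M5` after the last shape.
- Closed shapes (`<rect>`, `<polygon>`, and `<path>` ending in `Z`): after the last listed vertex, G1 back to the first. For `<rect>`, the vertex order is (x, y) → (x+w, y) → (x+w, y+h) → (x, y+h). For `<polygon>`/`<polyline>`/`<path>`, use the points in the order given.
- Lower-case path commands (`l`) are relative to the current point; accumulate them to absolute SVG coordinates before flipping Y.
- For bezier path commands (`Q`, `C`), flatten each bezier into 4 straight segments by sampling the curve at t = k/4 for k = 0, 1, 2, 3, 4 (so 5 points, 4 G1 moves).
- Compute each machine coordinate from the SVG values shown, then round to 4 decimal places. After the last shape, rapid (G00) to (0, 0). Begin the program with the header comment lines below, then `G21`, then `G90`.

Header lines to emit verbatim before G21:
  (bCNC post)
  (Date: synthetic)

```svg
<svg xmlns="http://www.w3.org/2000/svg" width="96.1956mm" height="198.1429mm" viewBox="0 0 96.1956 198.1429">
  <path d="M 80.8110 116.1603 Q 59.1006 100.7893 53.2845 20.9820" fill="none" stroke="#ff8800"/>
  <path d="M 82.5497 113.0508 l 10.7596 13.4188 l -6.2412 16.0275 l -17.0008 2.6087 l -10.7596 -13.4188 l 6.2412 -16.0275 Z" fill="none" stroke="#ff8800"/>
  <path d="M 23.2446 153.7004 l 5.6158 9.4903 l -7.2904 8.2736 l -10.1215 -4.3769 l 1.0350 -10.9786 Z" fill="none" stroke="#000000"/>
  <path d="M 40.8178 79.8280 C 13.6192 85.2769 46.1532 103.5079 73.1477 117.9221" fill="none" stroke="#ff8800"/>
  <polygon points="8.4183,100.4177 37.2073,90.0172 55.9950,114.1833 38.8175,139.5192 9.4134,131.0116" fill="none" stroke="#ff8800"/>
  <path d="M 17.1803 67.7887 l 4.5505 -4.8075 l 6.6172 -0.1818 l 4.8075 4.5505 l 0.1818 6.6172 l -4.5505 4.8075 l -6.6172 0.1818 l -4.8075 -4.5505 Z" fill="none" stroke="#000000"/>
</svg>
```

(bCNC post)
(Date: synthetic)
G21
G90
G00 X80.8110 Y81.9826
M3 S274
G1 X70.9492 Y93.6954 F3066
G1 X63.0742 Y113.4627
G1 X57.1859 Y141.2845
G1 X53.2845 Y177.1609
G00 X82.5497 Y85.0921
M3 S274
G1 X93.3093 Y71.6733 F3066
G1 X87.0681 Y55.6458
G1 X70.0673 Y53.0371
G1 X59.3077 Y66.4559
G1 X65.5489 Y82.4834
G1 X82.5497 Y85.0921
G00 X23.2446 Y44.4425
M3 S568
G1 X28.8604 Y34.9522 F1450
G1 X21.5700 Y26.6786
G1 X11.4485 Y31.0555
G1 X12.4835 Y42.0341
G1 X23.2446 Y44.4425
G00 X40.8178 Y118.3149
M3 S274
G1 X30.5988 Y112.0909 F3066
G1 X36.6603 Y102.6298
G1 X52.8830 Y91.4877
G1 X73.1477 Y80.2208
G00 X8.4183 Y97.7252
M3 S274
G1 X37.2073 Y108.1257 F3066
G1 X55.9950 Y83.9596
G1 X38.8175 Y58.6237
G1 X9.4134 Y67.1313
G1 X8.4183 Y97.7252
G00 X17.1803 Y130.3542
M3 S568
G1 X21.7308 Y135.1617 F1450
G1 X28.3480 Y135.3435
G1 X33.1555 Y130.7930
G1 X33.3373 Y124.1758
G1 X28.7868 Y119.3683
G1 X22.1696 Y119.1865
G1 X17.3621 Y123.7370
G1 X17.1803 Y130.3542
M5
G00 X0.0000 Y0.0000

viewBox `0 0 96.1956 198.1429` with mm width/height → 1 unit = 1 mm. Flip: y_m = 198.1429 − y_svg.

**Shape 1** — `<path>` quadratic bezier, stroke `#ff8800` → engrave (S274, F3066). Control points (SVG): P0=(80.8110,116.1603), P1=(59.1006,100.7893), P2=(53.2845,20.9820); sampled at t=k/4. Machine vertices: (80.8110,81.9826) → (70.9492,93.6954) → (63.0742,113.4627) → (57.1859,141.2845) → (53.2845,177.1609). Open path.

**Shape 2** — `<path>` regular polygon, stroke `#ff8800` → engrave (S274, F3066). Machine vertices: (82.5497,85.0921) → (93.3093,71.6733) → (87.0681,55.6458) → (70.0673,53.0371) → (59.3077,66.4559) → (65.5489,82.4834) → (82.5497,85.0921). Closed: final G1 returns to the first vertex.

**Shape 3** — `<path>` regular polygon, stroke `#000000` → score (S568, F1450). Machine vertices: (23.2446,44.4425) → (28.8604,34.9522) → (21.5700,26.6786) → (11.4485,31.0555) → (12.4835,42.0341) → (23.2446,44.4425). Closed: final G1 returns to the first vertex.

**Shape 4** — `<path>` cubic bezier, stroke `#ff8800` → engrave (S274, F3066). Control points (SVG): P0=(40.8178,79.8280), P1=(13.6192,85.2769), P2=(46.1532,103.5079), P3=(73.1477,117.9221); sampled at t=k/4. Machine vertices: (40.8178,118.3149) → (30.5988,112.0909) → (36.6603,102.6298) → (52.8830,91.4877) → (73.1477,80.2208). Open path.

**Shape 5** — `<polygon>` regular polygon, stroke `#ff8800` → engrave (S274, F3066). Machine vertices: (8.4183,97.7252) → (37.2073,108.1257) → (55.9950,83.9596) → (38.8175,58.6237) → (9.4134,67.1313) → (8.4183,97.7252). Closed: final G1 returns to the first vertex.

**Shape 6** — `<path>` regular polygon, stroke `#000000` → score (S568, F1450). Machine vertices: (17.1803,130.3542) → (21.7308,135.1617) → (28.3480,135.3435) → (33.1555,130.7930) → (33.3373,124.1758) → (28.7868,119.3683) → (22.1696,119.1865) → (17.3621,123.7370) → (17.1803,130.3542). Closed: final G1 returns to the first vertex.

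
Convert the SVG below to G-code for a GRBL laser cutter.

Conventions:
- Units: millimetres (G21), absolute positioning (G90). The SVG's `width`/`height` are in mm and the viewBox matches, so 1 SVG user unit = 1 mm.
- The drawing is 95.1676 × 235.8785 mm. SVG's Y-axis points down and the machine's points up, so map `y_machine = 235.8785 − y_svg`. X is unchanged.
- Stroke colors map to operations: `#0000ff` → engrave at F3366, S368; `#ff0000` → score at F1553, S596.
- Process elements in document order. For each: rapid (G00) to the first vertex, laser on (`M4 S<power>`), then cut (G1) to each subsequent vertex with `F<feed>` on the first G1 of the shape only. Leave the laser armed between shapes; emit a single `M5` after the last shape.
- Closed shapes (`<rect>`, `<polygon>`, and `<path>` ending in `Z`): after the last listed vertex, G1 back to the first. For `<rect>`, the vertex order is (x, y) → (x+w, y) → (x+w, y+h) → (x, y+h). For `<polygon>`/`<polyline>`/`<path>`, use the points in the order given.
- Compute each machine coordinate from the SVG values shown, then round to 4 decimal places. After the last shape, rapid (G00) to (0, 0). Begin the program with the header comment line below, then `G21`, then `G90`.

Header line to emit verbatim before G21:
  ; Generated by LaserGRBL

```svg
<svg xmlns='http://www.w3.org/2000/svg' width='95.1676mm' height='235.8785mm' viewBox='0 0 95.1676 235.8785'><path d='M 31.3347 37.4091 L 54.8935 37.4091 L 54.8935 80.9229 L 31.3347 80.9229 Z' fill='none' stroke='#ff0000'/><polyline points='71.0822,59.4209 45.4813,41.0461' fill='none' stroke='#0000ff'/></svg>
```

; Generated by LaserGRBL
G21
G90
G00 X31.3347 Y198.4694
M4 S596
G1 X54.8935 Y198.4694 F1553
G1 X54.8935 Y154.9556
G1 X31.3347 Y154.9556
G1 X31.3347 Y198.4694
G00 X71.0822 Y176.4576
M4 S368
G1 X45.4813 Y194.8324 F3366
M5
G00 X0.0000 Y0.0000

1 u = 1 mm; y_m = 235.8785 − y.

[1] `<path>` rectangle, #ff0000→score S596 F1553: (31.3347,198.4694) → (54.8935,198.4694) → (54.8935,154.9556) → (31.3347,154.9556) → (31.3347,198.4694) (closed)

[2] `<polyline>` line segment, #0000ff→engrave S368 F3366: (71.0822,176.4576) → (45.4813,194.8324)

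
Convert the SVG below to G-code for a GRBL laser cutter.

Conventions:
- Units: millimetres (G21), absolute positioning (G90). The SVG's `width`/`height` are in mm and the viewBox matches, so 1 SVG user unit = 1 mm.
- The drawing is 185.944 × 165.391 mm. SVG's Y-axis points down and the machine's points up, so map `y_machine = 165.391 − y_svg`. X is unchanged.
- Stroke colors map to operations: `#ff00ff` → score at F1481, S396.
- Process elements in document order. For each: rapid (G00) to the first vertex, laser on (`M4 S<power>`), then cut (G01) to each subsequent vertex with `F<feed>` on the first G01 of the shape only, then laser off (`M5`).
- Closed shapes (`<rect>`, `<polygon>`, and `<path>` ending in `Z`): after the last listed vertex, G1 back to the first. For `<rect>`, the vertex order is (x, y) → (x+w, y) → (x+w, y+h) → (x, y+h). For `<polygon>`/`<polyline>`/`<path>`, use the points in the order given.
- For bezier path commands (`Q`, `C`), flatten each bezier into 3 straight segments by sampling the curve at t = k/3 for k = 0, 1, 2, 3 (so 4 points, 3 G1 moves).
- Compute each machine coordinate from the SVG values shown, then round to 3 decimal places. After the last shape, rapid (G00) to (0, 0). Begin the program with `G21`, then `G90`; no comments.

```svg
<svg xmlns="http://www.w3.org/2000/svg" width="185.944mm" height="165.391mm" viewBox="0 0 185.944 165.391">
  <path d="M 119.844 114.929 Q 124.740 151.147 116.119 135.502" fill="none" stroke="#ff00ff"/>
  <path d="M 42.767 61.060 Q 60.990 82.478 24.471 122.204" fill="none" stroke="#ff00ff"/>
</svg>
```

G21
G90
G00 X119.844 Y50.462
M4 S396
G01 X121.606 Y32.079 F1481
G01 X120.364 Y25.222
G01 X116.119 Y29.889
M5
G00 X42.767 Y104.331
M4 S396
G01 X48.833 Y88.018 F1481
G01 X42.735 Y67.637
G01 X24.471 Y43.187
M5
G00 X0.000 Y0.000

Since the viewBox matches the mm dimensions, user units are millimetres directly. The only transform is the Y-flip y_m = 165.391 − y_svg.

Shape 1 is a quadratic bezier drawn with `<path>`. Its stroke #ff00ff means score at S396, F1481. After flipping Y the toolpath is (119.844,50.462) → (121.606,32.079) → (120.364,25.222) → (116.119,29.889).

Shape 2 is a quadratic bezier drawn with `<path>`. Its stroke #ff00ff means score at S396, F1481. After flipping Y the toolpath is (42.767,104.331) → (48.833,88.018) → (42.735,67.637) → (24.471,43.187).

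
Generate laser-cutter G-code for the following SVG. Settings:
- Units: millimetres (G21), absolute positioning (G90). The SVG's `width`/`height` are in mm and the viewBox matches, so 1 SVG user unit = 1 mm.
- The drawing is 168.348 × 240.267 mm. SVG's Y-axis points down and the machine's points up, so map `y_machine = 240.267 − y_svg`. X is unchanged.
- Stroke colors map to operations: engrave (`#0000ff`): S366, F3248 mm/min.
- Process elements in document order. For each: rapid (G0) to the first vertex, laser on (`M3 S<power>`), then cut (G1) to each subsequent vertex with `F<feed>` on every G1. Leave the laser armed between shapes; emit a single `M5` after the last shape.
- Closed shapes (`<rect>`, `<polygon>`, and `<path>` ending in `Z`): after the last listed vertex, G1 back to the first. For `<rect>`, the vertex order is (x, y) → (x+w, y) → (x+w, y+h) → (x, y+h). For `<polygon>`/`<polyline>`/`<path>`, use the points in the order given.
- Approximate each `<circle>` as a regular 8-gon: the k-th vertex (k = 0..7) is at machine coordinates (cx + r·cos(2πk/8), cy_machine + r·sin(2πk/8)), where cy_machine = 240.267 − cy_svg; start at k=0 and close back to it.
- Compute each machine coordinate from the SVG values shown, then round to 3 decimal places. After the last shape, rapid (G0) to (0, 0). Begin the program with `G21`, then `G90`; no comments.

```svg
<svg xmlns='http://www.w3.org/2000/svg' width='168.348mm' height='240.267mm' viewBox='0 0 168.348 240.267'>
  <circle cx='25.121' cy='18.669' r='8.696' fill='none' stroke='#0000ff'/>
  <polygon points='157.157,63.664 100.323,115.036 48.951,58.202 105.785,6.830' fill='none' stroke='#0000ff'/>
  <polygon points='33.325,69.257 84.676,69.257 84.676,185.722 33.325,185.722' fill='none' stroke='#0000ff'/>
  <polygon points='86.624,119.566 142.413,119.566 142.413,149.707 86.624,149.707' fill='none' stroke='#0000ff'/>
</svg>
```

viewBox `0 0 168.348 240.267` with mm width/height → 1 unit = 1 mm. Flip: y_m = 240.267 − y_svg.

**Shape 1** — `<circle>` circle, stroke `#0000ff` → engrave (S366, F3248). Machine vertices: (33.817,221.598) → (31.270,227.747) → (25.121,230.294) → (18.972,227.747) → (16.425,221.598) → (18.972,215.449) → (25.121,212.902) → (31.270,215.449) → (33.817,221.598). Closed: final G1 returns to the first vertex.

**Shape 2** — `<polygon>` regular polygon, stroke `#0000ff` → engrave (S366, F3248). Machine vertices: (157.157,176.603) → (100.323,125.231) → (48.951,182.065) → (105.785,233.437) → (157.157,176.603). Closed: final G1 returns to the first vertex.

**Shape 3** — `<polygon>` rectangle, stroke `#0000ff` → engrave (S366, F3248). Machine vertices: (33.325,171.010) → (84.676,171.010) → (84.676,54.545) → (33.325,54.545) → (33.325,171.010). Closed: final G1 returns to the first vertex.

**Shape 4** — `<polygon>` rectangle, stroke `#0000ff` → engrave (S366, F3248). Machine vertices: (86.624,120.701) → (142.413,120.701) → (142.413,90.560) → (86.624,90.560) → (86.624,120.701). Closed: final G1 returns to the first vertex.

G21
G90
G0 X33.817 Y221.598
M3 S366
G1 X31.270 Y227.747 F3248
G1 X25.121 Y230.294 F3248
G1 X18.972 Y227.747 F3248
G1 X16.425 Y221.598 F3248
G1 X18.972 Y215.449 F3248
G1 X25.121 Y212.902 F3248
G1 X31.270 Y215.449 F3248
G1 X33.817 Y221.598 F3248
G0 X157.157 Y176.603
M3 S366
G1 X100.323 Y125.231 F3248
G1 X48.951 Y182.065 F3248
G1 X105.785 Y233.437 F3248
G1 X157.157 Y176.603 F3248
G0 X33.325 Y171.010
M3 S366
G1 X84.676 Y171.010 F3248
G1 X84.676 Y54.545 F3248
G1 X33.325 Y54.545 F3248
G1 X33.325 Y171.010 F3248
G0 X86.624 Y120.701
M3 S366
G1 X142.413 Y120.701 F3248
G1 X142.413 Y90.560 F3248
G1 X86.624 Y90.560 F3248
G1 X86.624 Y120.701 F3248
M5
G0 X0.000 Y0.000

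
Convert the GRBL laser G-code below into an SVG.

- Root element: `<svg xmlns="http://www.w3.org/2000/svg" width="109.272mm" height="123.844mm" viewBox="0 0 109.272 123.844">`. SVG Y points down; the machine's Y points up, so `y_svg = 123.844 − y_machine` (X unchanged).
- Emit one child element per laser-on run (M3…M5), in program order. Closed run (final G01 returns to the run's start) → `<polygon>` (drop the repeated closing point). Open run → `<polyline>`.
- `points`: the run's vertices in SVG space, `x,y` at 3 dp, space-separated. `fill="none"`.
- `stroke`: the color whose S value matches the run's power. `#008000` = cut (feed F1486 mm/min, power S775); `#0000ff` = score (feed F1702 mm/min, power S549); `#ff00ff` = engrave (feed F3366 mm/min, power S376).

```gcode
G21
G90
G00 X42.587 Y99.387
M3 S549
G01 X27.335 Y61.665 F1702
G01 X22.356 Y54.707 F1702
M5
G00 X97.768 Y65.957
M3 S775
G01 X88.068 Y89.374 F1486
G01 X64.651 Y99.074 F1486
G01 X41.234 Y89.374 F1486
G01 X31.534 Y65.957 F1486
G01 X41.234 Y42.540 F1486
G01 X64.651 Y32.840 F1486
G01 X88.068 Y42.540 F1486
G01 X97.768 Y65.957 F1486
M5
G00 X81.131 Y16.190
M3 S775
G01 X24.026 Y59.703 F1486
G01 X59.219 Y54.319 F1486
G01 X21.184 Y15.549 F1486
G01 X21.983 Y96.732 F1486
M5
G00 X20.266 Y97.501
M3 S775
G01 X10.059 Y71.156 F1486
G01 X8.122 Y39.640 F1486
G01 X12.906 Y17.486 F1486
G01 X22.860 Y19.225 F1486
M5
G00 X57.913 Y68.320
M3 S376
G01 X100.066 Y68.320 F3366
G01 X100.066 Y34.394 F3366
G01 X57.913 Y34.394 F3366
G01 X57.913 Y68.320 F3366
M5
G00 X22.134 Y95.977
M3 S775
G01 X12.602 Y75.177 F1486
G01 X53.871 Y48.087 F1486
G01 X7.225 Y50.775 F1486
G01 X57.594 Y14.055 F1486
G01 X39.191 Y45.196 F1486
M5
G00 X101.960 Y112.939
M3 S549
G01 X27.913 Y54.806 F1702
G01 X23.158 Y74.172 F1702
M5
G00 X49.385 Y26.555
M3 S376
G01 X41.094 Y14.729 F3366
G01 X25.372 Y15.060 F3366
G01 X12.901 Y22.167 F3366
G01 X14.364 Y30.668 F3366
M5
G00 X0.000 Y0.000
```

<svg xmlns="http://www.w3.org/2000/svg" width="109.272mm" height="123.844mm" viewBox="0 0 109.272 123.844">
  <polyline points="42.587,24.457 27.335,62.179 22.356,69.137" fill="none" stroke="#0000ff"/>
  <polygon points="97.768,57.887 88.068,34.470 64.651,24.770 41.234,34.470 31.534,57.887 41.234,81.304 64.651,91.004 88.068,81.304" fill="none" stroke="#008000"/>
  <polyline points="81.131,107.654 24.026,64.141 59.219,69.525 21.184,108.295 21.983,27.112" fill="none" stroke="#008000"/>
  <polyline points="20.266,26.343 10.059,52.688 8.122,84.204 12.906,106.358 22.860,104.619" fill="none" stroke="#008000"/>
  <polygon points="57.913,55.524 100.066,55.524 100.066,89.450 57.913,89.450" fill="none" stroke="#ff00ff"/>
  <polyline points="22.134,27.867 12.602,48.667 53.871,75.757 7.225,73.069 57.594,109.789 39.191,78.648" fill="none" stroke="#008000"/>
  <polyline points="101.960,10.905 27.913,69.038 23.158,49.672" fill="none" stroke="#0000ff"/>
  <polyline points="49.385,97.289 41.094,109.115 25.372,108.784 12.901,101.677 14.364,93.176" fill="none" stroke="#ff00ff"/>
</svg>

Machine Y-up, SVG Y-down with viewBox height 123.844, so y_svg = 123.844 − y_machine; X carries over.

Run 1: S549 ⇒ score layer `#0000ff`. The run is open, so emit a `<polyline>` with points (Y-flipped): 42.587,24.457 27.335,62.179 22.356,69.137.

Run 2: S775 ⇒ cut layer `#008000`. The run returns to its start, so emit a `<polygon>` with points (Y-flipped): 97.768,57.887 88.068,34.470 64.651,24.770 41.234,34.470 31.534,57.887 41.234,81.304 64.651,91.004 88.068,81.304.

Run 3: power S775 maps to stroke `#008000` (cut). The run is open, so emit a `<polyline>` with points (Y-flipped): 81.131,107.654 24.026,64.141 59.219,69.525 21.184,108.295 21.983,27.112.

Run 4: the run's S775 means `#008000` (cut). The run is open, so emit a `<polyline>` with points (Y-flipped): 20.266,26.343 10.059,52.688 8.122,84.204 12.906,106.358 22.860,104.619.

Run 5: the run's S376 means `#ff00ff` (engrave). The run returns to its start, so emit a `<polygon>` with points (Y-flipped): 57.913,55.524 100.066,55.524 100.066,89.450 57.913,89.450.

Run 6: power S775 maps to stroke `#008000` (cut). The run is open, so emit a `<polyline>` with points (Y-flipped): 22.134,27.867 12.602,48.667 53.871,75.757 7.225,73.069 57.594,109.789 39.191,78.648.

Run 7: the run's S549 means `#0000ff` (score). The run is open, so emit a `<polyline>` with points (Y-flipped): 101.960,10.905 27.913,69.038 23.158,49.672.

Run 8: the run's S376 means `#ff00ff` (engrave). The run is open, so emit a `<polyline>` with points (Y-flipped): 49.385,97.289 41.094,109.115 25.372,108.784 12.901,101.677 14.364,93.176.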